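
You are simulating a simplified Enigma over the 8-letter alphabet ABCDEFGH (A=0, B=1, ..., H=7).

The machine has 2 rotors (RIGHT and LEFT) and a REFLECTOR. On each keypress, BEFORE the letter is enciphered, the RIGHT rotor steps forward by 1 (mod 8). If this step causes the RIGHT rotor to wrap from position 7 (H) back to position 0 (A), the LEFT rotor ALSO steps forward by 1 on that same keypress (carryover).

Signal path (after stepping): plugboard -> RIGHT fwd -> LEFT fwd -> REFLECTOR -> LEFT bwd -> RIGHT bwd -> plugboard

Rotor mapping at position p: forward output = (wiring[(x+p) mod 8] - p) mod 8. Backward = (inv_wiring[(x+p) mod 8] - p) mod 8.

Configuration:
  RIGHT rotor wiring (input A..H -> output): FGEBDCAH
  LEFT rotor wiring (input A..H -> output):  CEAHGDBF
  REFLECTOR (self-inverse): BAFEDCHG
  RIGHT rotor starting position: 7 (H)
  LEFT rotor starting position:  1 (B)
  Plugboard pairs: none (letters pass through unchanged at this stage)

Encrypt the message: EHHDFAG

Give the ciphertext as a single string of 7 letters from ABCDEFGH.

Answer: BCDFHCA

Derivation:
Char 1 ('E'): step: R->0, L->2 (L advanced); E->plug->E->R->D->L->B->refl->A->L'->G->R'->B->plug->B
Char 2 ('H'): step: R->1, L=2; H->plug->H->R->E->L->H->refl->G->L'->A->R'->C->plug->C
Char 3 ('H'): step: R->2, L=2; H->plug->H->R->E->L->H->refl->G->L'->A->R'->D->plug->D
Char 4 ('D'): step: R->3, L=2; D->plug->D->R->F->L->D->refl->E->L'->C->R'->F->plug->F
Char 5 ('F'): step: R->4, L=2; F->plug->F->R->C->L->E->refl->D->L'->F->R'->H->plug->H
Char 6 ('A'): step: R->5, L=2; A->plug->A->R->F->L->D->refl->E->L'->C->R'->C->plug->C
Char 7 ('G'): step: R->6, L=2; G->plug->G->R->F->L->D->refl->E->L'->C->R'->A->plug->A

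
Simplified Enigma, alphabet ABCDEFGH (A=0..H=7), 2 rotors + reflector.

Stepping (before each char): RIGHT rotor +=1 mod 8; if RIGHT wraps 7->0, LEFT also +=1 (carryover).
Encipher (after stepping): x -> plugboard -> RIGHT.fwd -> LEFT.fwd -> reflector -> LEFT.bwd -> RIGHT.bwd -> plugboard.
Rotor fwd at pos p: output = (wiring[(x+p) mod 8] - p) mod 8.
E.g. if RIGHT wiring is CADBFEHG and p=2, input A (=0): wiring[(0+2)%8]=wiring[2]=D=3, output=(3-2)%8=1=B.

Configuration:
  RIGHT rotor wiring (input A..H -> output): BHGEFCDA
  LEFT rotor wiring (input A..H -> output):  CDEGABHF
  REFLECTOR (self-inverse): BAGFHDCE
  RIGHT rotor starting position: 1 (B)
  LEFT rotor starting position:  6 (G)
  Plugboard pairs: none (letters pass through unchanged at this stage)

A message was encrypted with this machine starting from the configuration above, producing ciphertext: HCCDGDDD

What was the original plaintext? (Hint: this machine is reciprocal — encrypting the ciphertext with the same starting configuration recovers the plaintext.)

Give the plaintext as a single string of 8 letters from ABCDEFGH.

Answer: DHFBCGFF

Derivation:
Char 1 ('H'): step: R->2, L=6; H->plug->H->R->F->L->A->refl->B->L'->A->R'->D->plug->D
Char 2 ('C'): step: R->3, L=6; C->plug->C->R->H->L->D->refl->F->L'->D->R'->H->plug->H
Char 3 ('C'): step: R->4, L=6; C->plug->C->R->H->L->D->refl->F->L'->D->R'->F->plug->F
Char 4 ('D'): step: R->5, L=6; D->plug->D->R->E->L->G->refl->C->L'->G->R'->B->plug->B
Char 5 ('G'): step: R->6, L=6; G->plug->G->R->H->L->D->refl->F->L'->D->R'->C->plug->C
Char 6 ('D'): step: R->7, L=6; D->plug->D->R->H->L->D->refl->F->L'->D->R'->G->plug->G
Char 7 ('D'): step: R->0, L->7 (L advanced); D->plug->D->R->E->L->H->refl->E->L'->C->R'->F->plug->F
Char 8 ('D'): step: R->1, L=7; D->plug->D->R->E->L->H->refl->E->L'->C->R'->F->plug->F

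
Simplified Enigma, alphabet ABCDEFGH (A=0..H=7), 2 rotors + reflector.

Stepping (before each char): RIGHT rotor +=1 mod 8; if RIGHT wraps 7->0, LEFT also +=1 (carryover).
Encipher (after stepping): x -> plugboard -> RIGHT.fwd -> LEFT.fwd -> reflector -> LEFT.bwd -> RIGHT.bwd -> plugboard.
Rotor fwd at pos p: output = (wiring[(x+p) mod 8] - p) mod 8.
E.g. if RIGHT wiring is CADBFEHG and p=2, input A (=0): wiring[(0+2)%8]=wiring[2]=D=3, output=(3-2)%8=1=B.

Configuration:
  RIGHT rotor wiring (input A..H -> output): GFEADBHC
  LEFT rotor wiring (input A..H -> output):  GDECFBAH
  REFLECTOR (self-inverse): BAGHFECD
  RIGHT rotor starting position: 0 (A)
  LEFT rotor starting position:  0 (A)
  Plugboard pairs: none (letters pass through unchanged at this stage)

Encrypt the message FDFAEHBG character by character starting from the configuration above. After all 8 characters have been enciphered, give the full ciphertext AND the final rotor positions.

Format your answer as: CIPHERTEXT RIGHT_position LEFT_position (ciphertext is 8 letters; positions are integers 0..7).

Answer: HCBFGCEE 0 1

Derivation:
Char 1 ('F'): step: R->1, L=0; F->plug->F->R->G->L->A->refl->B->L'->F->R'->H->plug->H
Char 2 ('D'): step: R->2, L=0; D->plug->D->R->H->L->H->refl->D->L'->B->R'->C->plug->C
Char 3 ('F'): step: R->3, L=0; F->plug->F->R->D->L->C->refl->G->L'->A->R'->B->plug->B
Char 4 ('A'): step: R->4, L=0; A->plug->A->R->H->L->H->refl->D->L'->B->R'->F->plug->F
Char 5 ('E'): step: R->5, L=0; E->plug->E->R->A->L->G->refl->C->L'->D->R'->G->plug->G
Char 6 ('H'): step: R->6, L=0; H->plug->H->R->D->L->C->refl->G->L'->A->R'->C->plug->C
Char 7 ('B'): step: R->7, L=0; B->plug->B->R->H->L->H->refl->D->L'->B->R'->E->plug->E
Char 8 ('G'): step: R->0, L->1 (L advanced); G->plug->G->R->H->L->F->refl->E->L'->D->R'->E->plug->E
Final: ciphertext=HCBFGCEE, RIGHT=0, LEFT=1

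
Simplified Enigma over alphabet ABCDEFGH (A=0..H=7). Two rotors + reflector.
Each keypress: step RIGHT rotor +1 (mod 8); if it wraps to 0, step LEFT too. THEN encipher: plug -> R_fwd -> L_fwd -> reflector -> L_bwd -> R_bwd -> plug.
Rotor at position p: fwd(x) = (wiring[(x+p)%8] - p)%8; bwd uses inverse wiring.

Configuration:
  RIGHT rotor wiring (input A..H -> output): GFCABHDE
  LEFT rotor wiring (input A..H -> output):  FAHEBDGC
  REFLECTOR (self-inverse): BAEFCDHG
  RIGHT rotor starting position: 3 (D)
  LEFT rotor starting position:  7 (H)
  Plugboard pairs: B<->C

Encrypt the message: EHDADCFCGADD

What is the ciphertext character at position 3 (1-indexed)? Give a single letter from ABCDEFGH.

Char 1 ('E'): step: R->4, L=7; E->plug->E->R->C->L->B->refl->A->L'->D->R'->B->plug->C
Char 2 ('H'): step: R->5, L=7; H->plug->H->R->E->L->F->refl->D->L'->A->R'->E->plug->E
Char 3 ('D'): step: R->6, L=7; D->plug->D->R->H->L->H->refl->G->L'->B->R'->H->plug->H

H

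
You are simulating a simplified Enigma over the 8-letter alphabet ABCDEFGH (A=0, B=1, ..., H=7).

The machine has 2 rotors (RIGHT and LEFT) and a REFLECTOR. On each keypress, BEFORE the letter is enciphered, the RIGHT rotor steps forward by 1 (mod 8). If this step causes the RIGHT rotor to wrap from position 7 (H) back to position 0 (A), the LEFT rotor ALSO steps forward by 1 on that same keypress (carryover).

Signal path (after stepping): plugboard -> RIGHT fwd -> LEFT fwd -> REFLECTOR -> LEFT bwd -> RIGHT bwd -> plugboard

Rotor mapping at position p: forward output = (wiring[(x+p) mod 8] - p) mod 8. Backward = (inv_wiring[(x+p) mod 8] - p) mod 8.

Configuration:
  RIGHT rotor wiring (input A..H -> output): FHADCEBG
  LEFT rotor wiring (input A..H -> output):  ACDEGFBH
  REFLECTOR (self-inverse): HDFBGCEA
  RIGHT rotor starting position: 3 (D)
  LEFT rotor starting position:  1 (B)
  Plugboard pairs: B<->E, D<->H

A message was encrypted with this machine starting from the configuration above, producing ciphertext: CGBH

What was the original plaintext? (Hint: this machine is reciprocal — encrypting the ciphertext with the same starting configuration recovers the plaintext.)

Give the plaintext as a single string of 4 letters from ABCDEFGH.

Answer: DEEF

Derivation:
Char 1 ('C'): step: R->4, L=1; C->plug->C->R->F->L->A->refl->H->L'->H->R'->H->plug->D
Char 2 ('G'): step: R->5, L=1; G->plug->G->R->G->L->G->refl->E->L'->E->R'->B->plug->E
Char 3 ('B'): step: R->6, L=1; B->plug->E->R->C->L->D->refl->B->L'->A->R'->B->plug->E
Char 4 ('H'): step: R->7, L=1; H->plug->D->R->B->L->C->refl->F->L'->D->R'->F->plug->F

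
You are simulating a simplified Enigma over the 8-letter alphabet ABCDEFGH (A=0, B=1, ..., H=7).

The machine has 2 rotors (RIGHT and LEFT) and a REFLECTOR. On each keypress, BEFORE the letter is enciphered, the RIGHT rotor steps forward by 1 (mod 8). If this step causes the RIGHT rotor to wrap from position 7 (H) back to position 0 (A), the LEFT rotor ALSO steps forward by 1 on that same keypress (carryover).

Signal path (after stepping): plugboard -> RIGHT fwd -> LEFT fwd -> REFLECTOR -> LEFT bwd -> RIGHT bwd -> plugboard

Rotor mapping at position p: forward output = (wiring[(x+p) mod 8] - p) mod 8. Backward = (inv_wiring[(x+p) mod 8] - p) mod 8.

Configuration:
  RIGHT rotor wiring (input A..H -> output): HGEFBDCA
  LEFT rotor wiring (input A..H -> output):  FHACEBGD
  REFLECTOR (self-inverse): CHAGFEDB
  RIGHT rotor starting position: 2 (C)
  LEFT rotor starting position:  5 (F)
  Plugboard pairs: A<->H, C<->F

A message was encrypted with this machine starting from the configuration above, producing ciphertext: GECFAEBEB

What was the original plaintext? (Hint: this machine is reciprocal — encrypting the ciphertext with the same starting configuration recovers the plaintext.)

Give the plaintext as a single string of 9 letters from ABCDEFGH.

Answer: CDECGDEAD

Derivation:
Char 1 ('G'): step: R->3, L=5; G->plug->G->R->D->L->A->refl->C->L'->E->R'->F->plug->C
Char 2 ('E'): step: R->4, L=5; E->plug->E->R->D->L->A->refl->C->L'->E->R'->D->plug->D
Char 3 ('C'): step: R->5, L=5; C->plug->F->R->H->L->H->refl->B->L'->B->R'->E->plug->E
Char 4 ('F'): step: R->6, L=5; F->plug->C->R->B->L->B->refl->H->L'->H->R'->F->plug->C
Char 5 ('A'): step: R->7, L=5; A->plug->H->R->D->L->A->refl->C->L'->E->R'->G->plug->G
Char 6 ('E'): step: R->0, L->6 (L advanced); E->plug->E->R->B->L->F->refl->E->L'->F->R'->D->plug->D
Char 7 ('B'): step: R->1, L=6; B->plug->B->R->D->L->B->refl->H->L'->C->R'->E->plug->E
Char 8 ('E'): step: R->2, L=6; E->plug->E->R->A->L->A->refl->C->L'->E->R'->H->plug->A
Char 9 ('B'): step: R->3, L=6; B->plug->B->R->G->L->G->refl->D->L'->H->R'->D->plug->D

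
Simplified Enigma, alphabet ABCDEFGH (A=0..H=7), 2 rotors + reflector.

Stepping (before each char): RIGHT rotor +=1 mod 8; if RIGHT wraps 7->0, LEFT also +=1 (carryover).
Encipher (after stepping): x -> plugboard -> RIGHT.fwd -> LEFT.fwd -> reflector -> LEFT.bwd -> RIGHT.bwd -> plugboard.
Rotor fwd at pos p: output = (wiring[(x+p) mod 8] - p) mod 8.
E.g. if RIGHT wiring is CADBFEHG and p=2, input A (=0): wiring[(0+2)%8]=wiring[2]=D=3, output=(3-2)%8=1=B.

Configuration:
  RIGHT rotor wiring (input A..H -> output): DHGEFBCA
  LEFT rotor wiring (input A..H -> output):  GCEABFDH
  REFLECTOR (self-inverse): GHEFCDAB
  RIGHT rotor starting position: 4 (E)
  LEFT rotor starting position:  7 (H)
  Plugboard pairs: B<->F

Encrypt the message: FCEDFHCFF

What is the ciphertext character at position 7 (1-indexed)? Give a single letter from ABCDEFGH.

Char 1 ('F'): step: R->5, L=7; F->plug->B->R->F->L->C->refl->E->L'->H->R'->G->plug->G
Char 2 ('C'): step: R->6, L=7; C->plug->C->R->F->L->C->refl->E->L'->H->R'->G->plug->G
Char 3 ('E'): step: R->7, L=7; E->plug->E->R->F->L->C->refl->E->L'->H->R'->D->plug->D
Char 4 ('D'): step: R->0, L->0 (L advanced); D->plug->D->R->E->L->B->refl->H->L'->H->R'->B->plug->F
Char 5 ('F'): step: R->1, L=0; F->plug->B->R->F->L->F->refl->D->L'->G->R'->A->plug->A
Char 6 ('H'): step: R->2, L=0; H->plug->H->R->F->L->F->refl->D->L'->G->R'->F->plug->B
Char 7 ('C'): step: R->3, L=0; C->plug->C->R->G->L->D->refl->F->L'->F->R'->E->plug->E

E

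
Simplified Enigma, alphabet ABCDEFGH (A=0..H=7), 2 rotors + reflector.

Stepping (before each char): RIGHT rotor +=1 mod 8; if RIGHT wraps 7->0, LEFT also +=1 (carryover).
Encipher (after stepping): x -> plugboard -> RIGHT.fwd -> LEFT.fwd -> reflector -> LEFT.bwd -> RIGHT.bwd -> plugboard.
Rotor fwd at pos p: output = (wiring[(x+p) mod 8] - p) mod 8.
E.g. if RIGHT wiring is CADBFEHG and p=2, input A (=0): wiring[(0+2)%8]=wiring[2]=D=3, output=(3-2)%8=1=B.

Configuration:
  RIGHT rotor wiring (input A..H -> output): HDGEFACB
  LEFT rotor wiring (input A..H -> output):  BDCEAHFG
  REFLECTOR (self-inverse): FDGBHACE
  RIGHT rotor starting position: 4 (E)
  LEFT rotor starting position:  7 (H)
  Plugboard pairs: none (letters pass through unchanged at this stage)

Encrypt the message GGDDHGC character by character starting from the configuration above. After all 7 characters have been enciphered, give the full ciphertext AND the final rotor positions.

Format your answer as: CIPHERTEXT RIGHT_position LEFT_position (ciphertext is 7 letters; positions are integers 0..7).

Answer: FCGCDCH 3 0

Derivation:
Char 1 ('G'): step: R->5, L=7; G->plug->G->R->H->L->G->refl->C->L'->B->R'->F->plug->F
Char 2 ('G'): step: R->6, L=7; G->plug->G->R->H->L->G->refl->C->L'->B->R'->C->plug->C
Char 3 ('D'): step: R->7, L=7; D->plug->D->R->H->L->G->refl->C->L'->B->R'->G->plug->G
Char 4 ('D'): step: R->0, L->0 (L advanced); D->plug->D->R->E->L->A->refl->F->L'->G->R'->C->plug->C
Char 5 ('H'): step: R->1, L=0; H->plug->H->R->G->L->F->refl->A->L'->E->R'->D->plug->D
Char 6 ('G'): step: R->2, L=0; G->plug->G->R->F->L->H->refl->E->L'->D->R'->C->plug->C
Char 7 ('C'): step: R->3, L=0; C->plug->C->R->F->L->H->refl->E->L'->D->R'->H->plug->H
Final: ciphertext=FCGCDCH, RIGHT=3, LEFT=0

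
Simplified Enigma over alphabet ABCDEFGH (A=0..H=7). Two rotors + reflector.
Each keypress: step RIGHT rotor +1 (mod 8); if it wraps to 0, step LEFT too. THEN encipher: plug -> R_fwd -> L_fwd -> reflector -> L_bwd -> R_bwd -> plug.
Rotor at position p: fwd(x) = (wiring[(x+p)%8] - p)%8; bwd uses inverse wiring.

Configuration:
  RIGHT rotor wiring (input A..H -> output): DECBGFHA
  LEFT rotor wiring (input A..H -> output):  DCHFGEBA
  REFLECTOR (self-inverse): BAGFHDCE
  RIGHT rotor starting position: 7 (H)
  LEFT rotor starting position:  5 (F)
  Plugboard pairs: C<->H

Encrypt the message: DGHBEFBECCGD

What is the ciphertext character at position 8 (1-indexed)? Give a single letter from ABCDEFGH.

Char 1 ('D'): step: R->0, L->6 (L advanced); D->plug->D->R->B->L->C->refl->G->L'->H->R'->G->plug->G
Char 2 ('G'): step: R->1, L=6; G->plug->G->R->H->L->G->refl->C->L'->B->R'->B->plug->B
Char 3 ('H'): step: R->2, L=6; H->plug->C->R->E->L->B->refl->A->L'->G->R'->F->plug->F
Char 4 ('B'): step: R->3, L=6; B->plug->B->R->D->L->E->refl->H->L'->F->R'->E->plug->E
Char 5 ('E'): step: R->4, L=6; E->plug->E->R->H->L->G->refl->C->L'->B->R'->B->plug->B
Char 6 ('F'): step: R->5, L=6; F->plug->F->R->F->L->H->refl->E->L'->D->R'->C->plug->H
Char 7 ('B'): step: R->6, L=6; B->plug->B->R->C->L->F->refl->D->L'->A->R'->G->plug->G
Char 8 ('E'): step: R->7, L=6; E->plug->E->R->C->L->F->refl->D->L'->A->R'->H->plug->C

C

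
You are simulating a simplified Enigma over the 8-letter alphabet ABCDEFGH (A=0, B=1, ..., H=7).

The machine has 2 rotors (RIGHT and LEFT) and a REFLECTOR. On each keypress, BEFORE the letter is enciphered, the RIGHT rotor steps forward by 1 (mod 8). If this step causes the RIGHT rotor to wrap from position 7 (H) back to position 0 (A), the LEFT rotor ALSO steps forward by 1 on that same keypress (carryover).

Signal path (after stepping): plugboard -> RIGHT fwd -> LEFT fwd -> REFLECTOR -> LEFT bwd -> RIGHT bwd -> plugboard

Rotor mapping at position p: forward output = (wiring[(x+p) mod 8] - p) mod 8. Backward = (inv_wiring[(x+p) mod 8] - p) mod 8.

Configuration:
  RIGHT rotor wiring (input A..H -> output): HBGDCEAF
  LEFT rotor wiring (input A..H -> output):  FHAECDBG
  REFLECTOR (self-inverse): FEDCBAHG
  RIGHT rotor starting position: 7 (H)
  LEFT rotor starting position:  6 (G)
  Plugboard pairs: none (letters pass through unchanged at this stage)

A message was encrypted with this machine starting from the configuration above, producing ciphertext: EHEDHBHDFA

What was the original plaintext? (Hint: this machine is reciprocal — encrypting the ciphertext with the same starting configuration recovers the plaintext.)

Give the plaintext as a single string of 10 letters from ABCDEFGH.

Answer: FEFBFGDGHC

Derivation:
Char 1 ('E'): step: R->0, L->7 (L advanced); E->plug->E->R->C->L->A->refl->F->L'->E->R'->F->plug->F
Char 2 ('H'): step: R->1, L=7; H->plug->H->R->G->L->E->refl->B->L'->D->R'->E->plug->E
Char 3 ('E'): step: R->2, L=7; E->plug->E->R->G->L->E->refl->B->L'->D->R'->F->plug->F
Char 4 ('D'): step: R->3, L=7; D->plug->D->R->F->L->D->refl->C->L'->H->R'->B->plug->B
Char 5 ('H'): step: R->4, L=7; H->plug->H->R->H->L->C->refl->D->L'->F->R'->F->plug->F
Char 6 ('B'): step: R->5, L=7; B->plug->B->R->D->L->B->refl->E->L'->G->R'->G->plug->G
Char 7 ('H'): step: R->6, L=7; H->plug->H->R->G->L->E->refl->B->L'->D->R'->D->plug->D
Char 8 ('D'): step: R->7, L=7; D->plug->D->R->H->L->C->refl->D->L'->F->R'->G->plug->G
Char 9 ('F'): step: R->0, L->0 (L advanced); F->plug->F->R->E->L->C->refl->D->L'->F->R'->H->plug->H
Char 10 ('A'): step: R->1, L=0; A->plug->A->R->A->L->F->refl->A->L'->C->R'->C->plug->C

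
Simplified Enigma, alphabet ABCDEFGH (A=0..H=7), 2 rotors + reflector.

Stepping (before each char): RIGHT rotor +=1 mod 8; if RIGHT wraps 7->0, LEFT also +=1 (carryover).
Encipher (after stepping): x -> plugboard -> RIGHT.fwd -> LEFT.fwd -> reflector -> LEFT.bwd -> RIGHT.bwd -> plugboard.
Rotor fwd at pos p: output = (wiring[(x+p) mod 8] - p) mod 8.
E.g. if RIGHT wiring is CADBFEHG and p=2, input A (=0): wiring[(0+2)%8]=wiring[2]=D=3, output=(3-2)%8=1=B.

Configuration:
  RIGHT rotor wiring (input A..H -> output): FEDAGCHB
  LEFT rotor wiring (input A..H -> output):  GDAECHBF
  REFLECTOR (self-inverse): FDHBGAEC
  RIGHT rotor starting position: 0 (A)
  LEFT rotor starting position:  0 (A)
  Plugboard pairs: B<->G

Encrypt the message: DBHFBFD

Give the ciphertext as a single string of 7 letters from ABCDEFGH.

Char 1 ('D'): step: R->1, L=0; D->plug->D->R->F->L->H->refl->C->L'->E->R'->H->plug->H
Char 2 ('B'): step: R->2, L=0; B->plug->G->R->D->L->E->refl->G->L'->A->R'->D->plug->D
Char 3 ('H'): step: R->3, L=0; H->plug->H->R->A->L->G->refl->E->L'->D->R'->B->plug->G
Char 4 ('F'): step: R->4, L=0; F->plug->F->R->A->L->G->refl->E->L'->D->R'->C->plug->C
Char 5 ('B'): step: R->5, L=0; B->plug->G->R->D->L->E->refl->G->L'->A->R'->D->plug->D
Char 6 ('F'): step: R->6, L=0; F->plug->F->R->C->L->A->refl->F->L'->H->R'->C->plug->C
Char 7 ('D'): step: R->7, L=0; D->plug->D->R->E->L->C->refl->H->L'->F->R'->C->plug->C

Answer: HDGCDCC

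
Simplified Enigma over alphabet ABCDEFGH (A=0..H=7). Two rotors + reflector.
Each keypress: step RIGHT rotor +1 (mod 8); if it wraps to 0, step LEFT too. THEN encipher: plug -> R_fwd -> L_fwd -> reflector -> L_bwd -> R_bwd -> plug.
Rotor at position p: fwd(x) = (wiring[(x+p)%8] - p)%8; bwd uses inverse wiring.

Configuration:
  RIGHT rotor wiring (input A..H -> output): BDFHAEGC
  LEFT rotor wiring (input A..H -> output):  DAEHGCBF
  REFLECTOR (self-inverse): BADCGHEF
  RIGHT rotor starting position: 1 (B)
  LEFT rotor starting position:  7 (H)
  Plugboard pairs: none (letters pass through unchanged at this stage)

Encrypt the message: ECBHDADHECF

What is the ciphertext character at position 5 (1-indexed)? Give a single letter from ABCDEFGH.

Char 1 ('E'): step: R->2, L=7; E->plug->E->R->E->L->A->refl->B->L'->C->R'->D->plug->D
Char 2 ('C'): step: R->3, L=7; C->plug->C->R->B->L->E->refl->G->L'->A->R'->G->plug->G
Char 3 ('B'): step: R->4, L=7; B->plug->B->R->A->L->G->refl->E->L'->B->R'->G->plug->G
Char 4 ('H'): step: R->5, L=7; H->plug->H->R->D->L->F->refl->H->L'->F->R'->C->plug->C
Char 5 ('D'): step: R->6, L=7; D->plug->D->R->F->L->H->refl->F->L'->D->R'->C->plug->C

C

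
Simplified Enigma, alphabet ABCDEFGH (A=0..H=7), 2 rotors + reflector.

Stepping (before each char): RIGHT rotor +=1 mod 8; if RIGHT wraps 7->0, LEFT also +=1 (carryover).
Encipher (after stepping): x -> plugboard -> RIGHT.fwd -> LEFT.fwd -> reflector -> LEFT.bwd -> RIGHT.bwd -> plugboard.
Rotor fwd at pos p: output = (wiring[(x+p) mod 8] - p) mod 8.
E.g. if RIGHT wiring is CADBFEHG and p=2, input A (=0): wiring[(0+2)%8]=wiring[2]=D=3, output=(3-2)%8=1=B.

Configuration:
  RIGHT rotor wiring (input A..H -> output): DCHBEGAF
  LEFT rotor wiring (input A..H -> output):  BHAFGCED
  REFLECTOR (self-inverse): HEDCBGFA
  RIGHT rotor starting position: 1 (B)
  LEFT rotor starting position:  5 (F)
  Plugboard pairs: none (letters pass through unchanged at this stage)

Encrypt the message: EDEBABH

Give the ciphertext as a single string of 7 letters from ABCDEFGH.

Char 1 ('E'): step: R->2, L=5; E->plug->E->R->G->L->A->refl->H->L'->B->R'->G->plug->G
Char 2 ('D'): step: R->3, L=5; D->plug->D->R->F->L->D->refl->C->L'->E->R'->H->plug->H
Char 3 ('E'): step: R->4, L=5; E->plug->E->R->H->L->B->refl->E->L'->D->R'->G->plug->G
Char 4 ('B'): step: R->5, L=5; B->plug->B->R->D->L->E->refl->B->L'->H->R'->H->plug->H
Char 5 ('A'): step: R->6, L=5; A->plug->A->R->C->L->G->refl->F->L'->A->R'->H->plug->H
Char 6 ('B'): step: R->7, L=5; B->plug->B->R->E->L->C->refl->D->L'->F->R'->F->plug->F
Char 7 ('H'): step: R->0, L->6 (L advanced); H->plug->H->R->F->L->H->refl->A->L'->G->R'->F->plug->F

Answer: GHGHHFF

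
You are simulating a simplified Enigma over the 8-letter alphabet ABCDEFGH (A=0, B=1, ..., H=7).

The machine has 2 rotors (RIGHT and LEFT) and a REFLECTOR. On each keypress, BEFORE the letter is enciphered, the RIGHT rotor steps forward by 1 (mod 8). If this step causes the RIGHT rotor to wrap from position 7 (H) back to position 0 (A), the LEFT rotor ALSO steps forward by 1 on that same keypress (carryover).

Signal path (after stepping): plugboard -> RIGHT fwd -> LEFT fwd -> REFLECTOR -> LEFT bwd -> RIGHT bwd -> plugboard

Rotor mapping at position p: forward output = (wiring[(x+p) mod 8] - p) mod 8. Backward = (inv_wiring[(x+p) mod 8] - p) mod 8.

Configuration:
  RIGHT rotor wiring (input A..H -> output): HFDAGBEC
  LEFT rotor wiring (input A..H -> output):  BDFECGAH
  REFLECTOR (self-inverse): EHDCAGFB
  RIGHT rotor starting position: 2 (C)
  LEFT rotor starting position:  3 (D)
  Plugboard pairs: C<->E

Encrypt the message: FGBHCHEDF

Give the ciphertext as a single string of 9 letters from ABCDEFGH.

Answer: EADCBABCH

Derivation:
Char 1 ('F'): step: R->3, L=3; F->plug->F->R->E->L->E->refl->A->L'->G->R'->C->plug->E
Char 2 ('G'): step: R->4, L=3; G->plug->G->R->H->L->C->refl->D->L'->C->R'->A->plug->A
Char 3 ('B'): step: R->5, L=3; B->plug->B->R->H->L->C->refl->D->L'->C->R'->D->plug->D
Char 4 ('H'): step: R->6, L=3; H->plug->H->R->D->L->F->refl->G->L'->F->R'->E->plug->C
Char 5 ('C'): step: R->7, L=3; C->plug->E->R->B->L->H->refl->B->L'->A->R'->B->plug->B
Char 6 ('H'): step: R->0, L->4 (L advanced); H->plug->H->R->C->L->E->refl->A->L'->H->R'->A->plug->A
Char 7 ('E'): step: R->1, L=4; E->plug->C->R->H->L->A->refl->E->L'->C->R'->B->plug->B
Char 8 ('D'): step: R->2, L=4; D->plug->D->R->H->L->A->refl->E->L'->C->R'->E->plug->C
Char 9 ('F'): step: R->3, L=4; F->plug->F->R->E->L->F->refl->G->L'->A->R'->H->plug->H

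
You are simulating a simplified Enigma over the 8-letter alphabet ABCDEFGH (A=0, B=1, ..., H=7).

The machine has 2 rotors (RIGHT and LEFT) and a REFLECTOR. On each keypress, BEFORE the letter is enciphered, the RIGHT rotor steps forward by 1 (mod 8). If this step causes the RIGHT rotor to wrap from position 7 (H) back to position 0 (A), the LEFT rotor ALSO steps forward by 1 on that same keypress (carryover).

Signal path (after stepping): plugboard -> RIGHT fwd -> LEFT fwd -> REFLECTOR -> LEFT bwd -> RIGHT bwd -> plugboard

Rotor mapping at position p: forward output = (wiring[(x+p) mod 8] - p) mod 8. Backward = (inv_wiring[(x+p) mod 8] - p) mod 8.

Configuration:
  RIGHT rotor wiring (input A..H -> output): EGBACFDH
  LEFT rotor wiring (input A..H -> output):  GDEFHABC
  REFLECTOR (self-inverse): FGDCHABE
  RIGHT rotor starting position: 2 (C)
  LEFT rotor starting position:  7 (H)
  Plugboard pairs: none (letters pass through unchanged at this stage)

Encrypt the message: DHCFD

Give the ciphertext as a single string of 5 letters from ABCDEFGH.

Answer: BAEBE

Derivation:
Char 1 ('D'): step: R->3, L=7; D->plug->D->R->A->L->D->refl->C->L'->H->R'->B->plug->B
Char 2 ('H'): step: R->4, L=7; H->plug->H->R->E->L->G->refl->B->L'->G->R'->A->plug->A
Char 3 ('C'): step: R->5, L=7; C->plug->C->R->C->L->E->refl->H->L'->B->R'->E->plug->E
Char 4 ('F'): step: R->6, L=7; F->plug->F->R->C->L->E->refl->H->L'->B->R'->B->plug->B
Char 5 ('D'): step: R->7, L=7; D->plug->D->R->C->L->E->refl->H->L'->B->R'->E->plug->E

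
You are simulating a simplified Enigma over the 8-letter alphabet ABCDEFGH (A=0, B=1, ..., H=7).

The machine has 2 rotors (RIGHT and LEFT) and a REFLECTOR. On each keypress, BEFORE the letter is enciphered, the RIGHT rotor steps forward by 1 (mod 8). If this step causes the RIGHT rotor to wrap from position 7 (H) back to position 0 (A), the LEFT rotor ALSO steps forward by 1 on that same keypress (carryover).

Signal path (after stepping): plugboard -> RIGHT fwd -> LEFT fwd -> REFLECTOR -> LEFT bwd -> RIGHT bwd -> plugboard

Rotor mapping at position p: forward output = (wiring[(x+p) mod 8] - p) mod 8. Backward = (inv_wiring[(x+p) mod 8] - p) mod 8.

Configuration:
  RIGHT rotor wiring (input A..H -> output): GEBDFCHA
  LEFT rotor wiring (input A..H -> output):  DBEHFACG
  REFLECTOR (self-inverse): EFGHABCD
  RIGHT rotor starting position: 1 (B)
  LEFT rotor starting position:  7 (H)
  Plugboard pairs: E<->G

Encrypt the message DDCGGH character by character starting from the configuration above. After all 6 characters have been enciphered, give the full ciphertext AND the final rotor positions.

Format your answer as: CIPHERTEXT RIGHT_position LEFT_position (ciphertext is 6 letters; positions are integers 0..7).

Char 1 ('D'): step: R->2, L=7; D->plug->D->R->A->L->H->refl->D->L'->H->R'->A->plug->A
Char 2 ('D'): step: R->3, L=7; D->plug->D->R->E->L->A->refl->E->L'->B->R'->G->plug->E
Char 3 ('C'): step: R->4, L=7; C->plug->C->R->D->L->F->refl->B->L'->G->R'->B->plug->B
Char 4 ('G'): step: R->5, L=7; G->plug->E->R->H->L->D->refl->H->L'->A->R'->H->plug->H
Char 5 ('G'): step: R->6, L=7; G->plug->E->R->D->L->F->refl->B->L'->G->R'->D->plug->D
Char 6 ('H'): step: R->7, L=7; H->plug->H->R->A->L->H->refl->D->L'->H->R'->B->plug->B
Final: ciphertext=AEBHDB, RIGHT=7, LEFT=7

Answer: AEBHDB 7 7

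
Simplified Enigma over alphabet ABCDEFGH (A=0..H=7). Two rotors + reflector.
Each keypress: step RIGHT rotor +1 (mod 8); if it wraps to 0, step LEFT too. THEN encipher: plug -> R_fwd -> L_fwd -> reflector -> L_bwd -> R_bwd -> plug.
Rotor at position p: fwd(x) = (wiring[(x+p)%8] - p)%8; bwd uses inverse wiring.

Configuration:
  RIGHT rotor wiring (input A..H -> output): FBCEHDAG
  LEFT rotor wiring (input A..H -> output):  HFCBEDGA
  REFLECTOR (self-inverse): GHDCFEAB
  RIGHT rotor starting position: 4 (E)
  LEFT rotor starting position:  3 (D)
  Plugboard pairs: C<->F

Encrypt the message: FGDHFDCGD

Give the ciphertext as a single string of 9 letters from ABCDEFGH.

Char 1 ('F'): step: R->5, L=3; F->plug->C->R->B->L->B->refl->H->L'->H->R'->G->plug->G
Char 2 ('G'): step: R->6, L=3; G->plug->G->R->B->L->B->refl->H->L'->H->R'->C->plug->F
Char 3 ('D'): step: R->7, L=3; D->plug->D->R->D->L->D->refl->C->L'->G->R'->B->plug->B
Char 4 ('H'): step: R->0, L->4 (L advanced); H->plug->H->R->G->L->G->refl->A->L'->A->R'->G->plug->G
Char 5 ('F'): step: R->1, L=4; F->plug->C->R->D->L->E->refl->F->L'->H->R'->F->plug->C
Char 6 ('D'): step: R->2, L=4; D->plug->D->R->B->L->H->refl->B->L'->F->R'->C->plug->F
Char 7 ('C'): step: R->3, L=4; C->plug->F->R->C->L->C->refl->D->L'->E->R'->B->plug->B
Char 8 ('G'): step: R->4, L=4; G->plug->G->R->G->L->G->refl->A->L'->A->R'->H->plug->H
Char 9 ('D'): step: R->5, L=4; D->plug->D->R->A->L->A->refl->G->L'->G->R'->A->plug->A

Answer: GFBGCFBHA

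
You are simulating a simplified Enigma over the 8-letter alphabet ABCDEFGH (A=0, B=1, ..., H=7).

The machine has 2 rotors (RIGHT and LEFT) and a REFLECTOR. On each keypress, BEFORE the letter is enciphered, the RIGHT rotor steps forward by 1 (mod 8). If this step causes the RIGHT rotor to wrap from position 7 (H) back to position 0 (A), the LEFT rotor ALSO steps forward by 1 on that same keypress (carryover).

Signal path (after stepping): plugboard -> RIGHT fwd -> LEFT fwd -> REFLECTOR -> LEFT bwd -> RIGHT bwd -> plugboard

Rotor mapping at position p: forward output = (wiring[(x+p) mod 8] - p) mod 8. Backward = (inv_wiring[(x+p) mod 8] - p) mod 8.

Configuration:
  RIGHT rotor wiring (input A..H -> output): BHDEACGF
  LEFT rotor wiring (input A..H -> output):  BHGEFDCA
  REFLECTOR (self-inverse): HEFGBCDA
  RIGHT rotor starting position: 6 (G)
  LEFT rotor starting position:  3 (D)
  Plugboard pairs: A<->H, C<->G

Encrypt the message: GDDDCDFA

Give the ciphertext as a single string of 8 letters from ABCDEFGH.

Char 1 ('G'): step: R->7, L=3; G->plug->C->R->A->L->B->refl->E->L'->G->R'->A->plug->H
Char 2 ('D'): step: R->0, L->4 (L advanced); D->plug->D->R->E->L->F->refl->C->L'->G->R'->G->plug->C
Char 3 ('D'): step: R->1, L=4; D->plug->D->R->H->L->A->refl->H->L'->B->R'->E->plug->E
Char 4 ('D'): step: R->2, L=4; D->plug->D->R->A->L->B->refl->E->L'->D->R'->F->plug->F
Char 5 ('C'): step: R->3, L=4; C->plug->G->R->E->L->F->refl->C->L'->G->R'->F->plug->F
Char 6 ('D'): step: R->4, L=4; D->plug->D->R->B->L->H->refl->A->L'->H->R'->G->plug->C
Char 7 ('F'): step: R->5, L=4; F->plug->F->R->G->L->C->refl->F->L'->E->R'->D->plug->D
Char 8 ('A'): step: R->6, L=4; A->plug->H->R->E->L->F->refl->C->L'->G->R'->F->plug->F

Answer: HCEFFCDF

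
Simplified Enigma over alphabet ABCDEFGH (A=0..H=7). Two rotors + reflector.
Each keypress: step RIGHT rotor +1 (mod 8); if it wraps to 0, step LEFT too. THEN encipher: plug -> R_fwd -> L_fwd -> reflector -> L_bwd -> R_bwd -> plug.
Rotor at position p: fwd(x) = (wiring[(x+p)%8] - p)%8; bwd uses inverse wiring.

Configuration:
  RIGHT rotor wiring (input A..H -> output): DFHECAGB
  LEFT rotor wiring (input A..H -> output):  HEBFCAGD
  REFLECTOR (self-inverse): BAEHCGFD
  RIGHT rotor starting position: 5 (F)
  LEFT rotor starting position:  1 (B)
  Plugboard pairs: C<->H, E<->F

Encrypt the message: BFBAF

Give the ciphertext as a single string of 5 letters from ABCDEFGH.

Char 1 ('B'): step: R->6, L=1; B->plug->B->R->D->L->B->refl->A->L'->B->R'->E->plug->F
Char 2 ('F'): step: R->7, L=1; F->plug->E->R->F->L->F->refl->G->L'->H->R'->H->plug->C
Char 3 ('B'): step: R->0, L->2 (L advanced); B->plug->B->R->F->L->B->refl->A->L'->C->R'->E->plug->F
Char 4 ('A'): step: R->1, L=2; A->plug->A->R->E->L->E->refl->C->L'->H->R'->E->plug->F
Char 5 ('F'): step: R->2, L=2; F->plug->E->R->E->L->E->refl->C->L'->H->R'->F->plug->E

Answer: FCFFE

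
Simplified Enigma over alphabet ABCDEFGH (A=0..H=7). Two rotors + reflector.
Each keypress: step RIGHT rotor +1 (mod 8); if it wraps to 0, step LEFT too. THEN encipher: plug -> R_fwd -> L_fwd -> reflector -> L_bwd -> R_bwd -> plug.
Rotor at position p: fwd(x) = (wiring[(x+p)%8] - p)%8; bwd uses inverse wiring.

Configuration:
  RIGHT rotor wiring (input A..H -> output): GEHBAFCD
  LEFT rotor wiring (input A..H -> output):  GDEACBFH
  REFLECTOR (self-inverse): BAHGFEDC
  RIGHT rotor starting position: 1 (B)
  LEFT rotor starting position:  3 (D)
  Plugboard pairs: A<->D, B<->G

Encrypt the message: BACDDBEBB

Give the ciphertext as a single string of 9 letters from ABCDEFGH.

Answer: EDABCGHGD

Derivation:
Char 1 ('B'): step: R->2, L=3; B->plug->G->R->E->L->E->refl->F->L'->A->R'->E->plug->E
Char 2 ('A'): step: R->3, L=3; A->plug->D->R->H->L->B->refl->A->L'->G->R'->A->plug->D
Char 3 ('C'): step: R->4, L=3; C->plug->C->R->G->L->A->refl->B->L'->H->R'->D->plug->A
Char 4 ('D'): step: R->5, L=3; D->plug->A->R->A->L->F->refl->E->L'->E->R'->G->plug->B
Char 5 ('D'): step: R->6, L=3; D->plug->A->R->E->L->E->refl->F->L'->A->R'->C->plug->C
Char 6 ('B'): step: R->7, L=3; B->plug->G->R->G->L->A->refl->B->L'->H->R'->B->plug->G
Char 7 ('E'): step: R->0, L->4 (L advanced); E->plug->E->R->A->L->G->refl->D->L'->D->R'->H->plug->H
Char 8 ('B'): step: R->1, L=4; B->plug->G->R->C->L->B->refl->A->L'->G->R'->B->plug->G
Char 9 ('B'): step: R->2, L=4; B->plug->G->R->E->L->C->refl->H->L'->F->R'->A->plug->D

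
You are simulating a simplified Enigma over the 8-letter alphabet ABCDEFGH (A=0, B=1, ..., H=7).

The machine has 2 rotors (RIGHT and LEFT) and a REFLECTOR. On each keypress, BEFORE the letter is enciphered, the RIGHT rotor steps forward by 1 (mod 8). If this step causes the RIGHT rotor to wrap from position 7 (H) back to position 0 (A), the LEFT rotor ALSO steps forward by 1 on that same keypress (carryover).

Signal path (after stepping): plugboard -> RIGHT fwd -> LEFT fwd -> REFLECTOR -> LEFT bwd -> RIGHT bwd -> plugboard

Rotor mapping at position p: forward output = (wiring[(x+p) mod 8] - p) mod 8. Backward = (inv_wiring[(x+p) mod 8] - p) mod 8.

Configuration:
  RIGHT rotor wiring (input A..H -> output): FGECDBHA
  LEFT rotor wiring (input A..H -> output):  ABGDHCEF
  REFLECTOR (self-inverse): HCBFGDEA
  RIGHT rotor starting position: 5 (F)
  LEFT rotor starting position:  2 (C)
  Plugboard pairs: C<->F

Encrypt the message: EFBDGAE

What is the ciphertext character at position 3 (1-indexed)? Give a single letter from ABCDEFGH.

Char 1 ('E'): step: R->6, L=2; E->plug->E->R->G->L->G->refl->E->L'->A->R'->D->plug->D
Char 2 ('F'): step: R->7, L=2; F->plug->C->R->H->L->H->refl->A->L'->D->R'->E->plug->E
Char 3 ('B'): step: R->0, L->3 (L advanced); B->plug->B->R->G->L->G->refl->E->L'->B->R'->F->plug->C

C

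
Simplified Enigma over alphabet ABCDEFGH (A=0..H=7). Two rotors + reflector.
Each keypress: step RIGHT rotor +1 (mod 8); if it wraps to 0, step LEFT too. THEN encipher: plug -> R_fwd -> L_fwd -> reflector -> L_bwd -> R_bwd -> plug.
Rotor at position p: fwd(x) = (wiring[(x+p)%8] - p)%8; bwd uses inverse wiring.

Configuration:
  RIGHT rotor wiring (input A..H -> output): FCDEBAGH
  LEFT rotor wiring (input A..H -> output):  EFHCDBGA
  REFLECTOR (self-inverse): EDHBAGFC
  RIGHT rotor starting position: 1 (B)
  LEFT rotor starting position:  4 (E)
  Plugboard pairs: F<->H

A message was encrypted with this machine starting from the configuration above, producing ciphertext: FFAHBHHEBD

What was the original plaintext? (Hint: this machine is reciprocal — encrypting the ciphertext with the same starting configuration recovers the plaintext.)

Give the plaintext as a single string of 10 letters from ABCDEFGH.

Answer: BHHECADGAC

Derivation:
Char 1 ('F'): step: R->2, L=4; F->plug->H->R->A->L->H->refl->C->L'->C->R'->B->plug->B
Char 2 ('F'): step: R->3, L=4; F->plug->H->R->A->L->H->refl->C->L'->C->R'->F->plug->H
Char 3 ('A'): step: R->4, L=4; A->plug->A->R->F->L->B->refl->D->L'->G->R'->F->plug->H
Char 4 ('H'): step: R->5, L=4; H->plug->F->R->G->L->D->refl->B->L'->F->R'->E->plug->E
Char 5 ('B'): step: R->6, L=4; B->plug->B->R->B->L->F->refl->G->L'->H->R'->C->plug->C
Char 6 ('H'): step: R->7, L=4; H->plug->F->R->C->L->C->refl->H->L'->A->R'->A->plug->A
Char 7 ('H'): step: R->0, L->5 (L advanced); H->plug->F->R->A->L->E->refl->A->L'->E->R'->D->plug->D
Char 8 ('E'): step: R->1, L=5; E->plug->E->R->H->L->G->refl->F->L'->G->R'->G->plug->G
Char 9 ('B'): step: R->2, L=5; B->plug->B->R->C->L->D->refl->B->L'->B->R'->A->plug->A
Char 10 ('D'): step: R->3, L=5; D->plug->D->R->D->L->H->refl->C->L'->F->R'->C->plug->C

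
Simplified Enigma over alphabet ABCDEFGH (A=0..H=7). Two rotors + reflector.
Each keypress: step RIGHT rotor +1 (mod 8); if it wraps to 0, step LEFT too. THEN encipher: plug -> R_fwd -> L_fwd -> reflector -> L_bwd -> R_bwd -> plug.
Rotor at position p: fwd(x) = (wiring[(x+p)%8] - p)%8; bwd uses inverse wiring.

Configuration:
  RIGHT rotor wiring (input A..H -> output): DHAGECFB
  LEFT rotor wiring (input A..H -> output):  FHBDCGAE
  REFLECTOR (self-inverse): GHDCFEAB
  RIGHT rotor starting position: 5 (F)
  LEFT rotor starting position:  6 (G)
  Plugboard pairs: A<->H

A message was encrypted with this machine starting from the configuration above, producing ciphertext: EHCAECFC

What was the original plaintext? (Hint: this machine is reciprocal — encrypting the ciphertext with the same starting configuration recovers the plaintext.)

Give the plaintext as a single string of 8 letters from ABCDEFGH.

Char 1 ('E'): step: R->6, L=6; E->plug->E->R->C->L->H->refl->B->L'->D->R'->B->plug->B
Char 2 ('H'): step: R->7, L=6; H->plug->A->R->C->L->H->refl->B->L'->D->R'->G->plug->G
Char 3 ('C'): step: R->0, L->7 (L advanced); C->plug->C->R->A->L->F->refl->E->L'->E->R'->E->plug->E
Char 4 ('A'): step: R->1, L=7; A->plug->H->R->C->L->A->refl->G->L'->B->R'->E->plug->E
Char 5 ('E'): step: R->2, L=7; E->plug->E->R->D->L->C->refl->D->L'->F->R'->H->plug->A
Char 6 ('C'): step: R->3, L=7; C->plug->C->R->H->L->B->refl->H->L'->G->R'->E->plug->E
Char 7 ('F'): step: R->4, L=7; F->plug->F->R->D->L->C->refl->D->L'->F->R'->D->plug->D
Char 8 ('C'): step: R->5, L=7; C->plug->C->R->E->L->E->refl->F->L'->A->R'->B->plug->B

Answer: BGEEAEDB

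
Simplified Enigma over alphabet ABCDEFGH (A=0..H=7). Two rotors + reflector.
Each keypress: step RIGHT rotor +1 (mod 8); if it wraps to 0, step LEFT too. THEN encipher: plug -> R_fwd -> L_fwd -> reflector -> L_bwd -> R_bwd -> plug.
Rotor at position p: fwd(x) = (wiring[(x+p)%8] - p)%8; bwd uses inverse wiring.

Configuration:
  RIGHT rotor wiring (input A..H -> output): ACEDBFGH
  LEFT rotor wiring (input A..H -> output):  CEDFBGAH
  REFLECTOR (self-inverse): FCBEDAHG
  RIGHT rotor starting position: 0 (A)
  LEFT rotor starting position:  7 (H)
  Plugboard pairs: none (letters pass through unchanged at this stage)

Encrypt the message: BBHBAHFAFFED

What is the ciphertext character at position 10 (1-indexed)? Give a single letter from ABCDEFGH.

Char 1 ('B'): step: R->1, L=7; B->plug->B->R->D->L->E->refl->D->L'->B->R'->A->plug->A
Char 2 ('B'): step: R->2, L=7; B->plug->B->R->B->L->D->refl->E->L'->D->R'->D->plug->D
Char 3 ('H'): step: R->3, L=7; H->plug->H->R->B->L->D->refl->E->L'->D->R'->D->plug->D
Char 4 ('B'): step: R->4, L=7; B->plug->B->R->B->L->D->refl->E->L'->D->R'->D->plug->D
Char 5 ('A'): step: R->5, L=7; A->plug->A->R->A->L->A->refl->F->L'->C->R'->C->plug->C
Char 6 ('H'): step: R->6, L=7; H->plug->H->R->H->L->B->refl->C->L'->F->R'->F->plug->F
Char 7 ('F'): step: R->7, L=7; F->plug->F->R->C->L->F->refl->A->L'->A->R'->A->plug->A
Char 8 ('A'): step: R->0, L->0 (L advanced); A->plug->A->R->A->L->C->refl->B->L'->E->R'->C->plug->C
Char 9 ('F'): step: R->1, L=0; F->plug->F->R->F->L->G->refl->H->L'->H->R'->H->plug->H
Char 10 ('F'): step: R->2, L=0; F->plug->F->R->F->L->G->refl->H->L'->H->R'->C->plug->C

C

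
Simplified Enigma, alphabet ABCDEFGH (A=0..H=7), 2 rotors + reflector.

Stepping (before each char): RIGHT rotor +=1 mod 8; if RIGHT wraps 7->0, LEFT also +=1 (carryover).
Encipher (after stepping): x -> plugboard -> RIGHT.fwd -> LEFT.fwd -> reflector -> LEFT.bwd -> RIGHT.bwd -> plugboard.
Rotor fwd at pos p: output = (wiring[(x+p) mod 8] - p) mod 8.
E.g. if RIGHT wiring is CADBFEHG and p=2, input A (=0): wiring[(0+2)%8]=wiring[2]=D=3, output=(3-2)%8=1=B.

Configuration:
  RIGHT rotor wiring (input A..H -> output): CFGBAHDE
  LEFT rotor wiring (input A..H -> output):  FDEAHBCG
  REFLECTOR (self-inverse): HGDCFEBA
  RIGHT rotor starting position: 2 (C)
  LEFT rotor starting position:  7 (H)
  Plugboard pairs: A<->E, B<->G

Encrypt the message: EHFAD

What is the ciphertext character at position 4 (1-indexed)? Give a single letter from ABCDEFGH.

Char 1 ('E'): step: R->3, L=7; E->plug->A->R->G->L->C->refl->D->L'->H->R'->F->plug->F
Char 2 ('H'): step: R->4, L=7; H->plug->H->R->F->L->A->refl->H->L'->A->R'->D->plug->D
Char 3 ('F'): step: R->5, L=7; F->plug->F->R->B->L->G->refl->B->L'->E->R'->G->plug->B
Char 4 ('A'): step: R->6, L=7; A->plug->E->R->A->L->H->refl->A->L'->F->R'->A->plug->E

E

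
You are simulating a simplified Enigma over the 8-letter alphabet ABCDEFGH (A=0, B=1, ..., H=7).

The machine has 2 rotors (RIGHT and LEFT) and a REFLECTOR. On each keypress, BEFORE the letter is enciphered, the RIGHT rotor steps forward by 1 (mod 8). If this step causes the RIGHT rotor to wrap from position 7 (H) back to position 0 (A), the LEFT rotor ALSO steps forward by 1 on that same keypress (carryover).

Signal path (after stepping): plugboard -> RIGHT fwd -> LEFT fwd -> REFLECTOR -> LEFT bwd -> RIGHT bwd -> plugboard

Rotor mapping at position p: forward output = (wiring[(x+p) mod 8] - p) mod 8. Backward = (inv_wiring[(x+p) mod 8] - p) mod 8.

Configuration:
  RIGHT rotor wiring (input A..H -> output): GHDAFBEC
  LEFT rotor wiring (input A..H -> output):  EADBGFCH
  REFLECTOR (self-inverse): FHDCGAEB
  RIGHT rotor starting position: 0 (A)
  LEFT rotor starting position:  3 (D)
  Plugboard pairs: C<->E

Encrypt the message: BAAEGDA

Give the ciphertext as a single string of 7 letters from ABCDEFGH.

Answer: GCFHEFH

Derivation:
Char 1 ('B'): step: R->1, L=3; B->plug->B->R->C->L->C->refl->D->L'->B->R'->G->plug->G
Char 2 ('A'): step: R->2, L=3; A->plug->A->R->B->L->D->refl->C->L'->C->R'->E->plug->C
Char 3 ('A'): step: R->3, L=3; A->plug->A->R->F->L->B->refl->H->L'->D->R'->F->plug->F
Char 4 ('E'): step: R->4, L=3; E->plug->C->R->A->L->G->refl->E->L'->E->R'->H->plug->H
Char 5 ('G'): step: R->5, L=3; G->plug->G->R->D->L->H->refl->B->L'->F->R'->C->plug->E
Char 6 ('D'): step: R->6, L=3; D->plug->D->R->B->L->D->refl->C->L'->C->R'->F->plug->F
Char 7 ('A'): step: R->7, L=3; A->plug->A->R->D->L->H->refl->B->L'->F->R'->H->plug->H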